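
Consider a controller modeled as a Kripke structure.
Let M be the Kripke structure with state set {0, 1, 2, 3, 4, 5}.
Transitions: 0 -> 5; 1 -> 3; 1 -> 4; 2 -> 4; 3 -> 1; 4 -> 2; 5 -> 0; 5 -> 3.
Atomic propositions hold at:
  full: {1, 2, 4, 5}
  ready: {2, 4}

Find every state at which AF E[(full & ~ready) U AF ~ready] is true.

Sat(~ready) = {0, 1, 3, 5}
Sat(full & ~ready) = {1, 5}
AF ~ready: least fixpoint, start Z0 = {0, 1, 3, 5}, add states with every successor in Z. Already a fixed point.
Sat(AF ~ready) = {0, 1, 3, 5}
E[(full & ~ready) U AF ~ready]: least fixpoint, start Z0 = Sat(AF ~ready) = {0, 1, 3, 5}, add states in Sat(full & ~ready) with some successor in Z. Already a fixed point.
Sat(E[(full & ~ready) U AF ~ready]) = {0, 1, 3, 5}
AF E[(full & ~ready) U AF ~ready]: least fixpoint, start Z0 = {0, 1, 3, 5}, add states with every successor in Z. Already a fixed point.
Sat(AF E[(full & ~ready) U AF ~ready]) = {0, 1, 3, 5}

{0, 1, 3, 5}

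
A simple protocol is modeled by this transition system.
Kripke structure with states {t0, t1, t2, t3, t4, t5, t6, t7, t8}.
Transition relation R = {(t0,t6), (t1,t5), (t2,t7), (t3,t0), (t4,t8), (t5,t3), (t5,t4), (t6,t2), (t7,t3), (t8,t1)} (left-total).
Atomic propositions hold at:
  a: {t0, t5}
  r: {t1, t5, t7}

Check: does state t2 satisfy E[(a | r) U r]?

Sat(a | r) = {t0, t1, t5, t7}
E[(a | r) U r]: least fixpoint, start Z0 = Sat(r) = {t1, t5, t7}, add states in Sat(a | r) with some successor in Z. Already a fixed point.
Sat(E[(a | r) U r]) = {t1, t5, t7}
t2 ∉ Sat(E[(a | r) U r]) = {t1, t5, t7}, so the formula does not hold at t2.

No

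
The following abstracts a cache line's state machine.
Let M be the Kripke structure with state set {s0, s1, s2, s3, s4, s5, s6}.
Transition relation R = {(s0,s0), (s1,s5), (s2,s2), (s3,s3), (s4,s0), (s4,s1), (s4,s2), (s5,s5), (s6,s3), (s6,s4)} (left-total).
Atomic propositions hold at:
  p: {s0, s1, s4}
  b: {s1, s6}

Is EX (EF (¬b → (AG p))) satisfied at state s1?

Sat(¬b) = {s0, s2, s3, s4, s5}
AG p: greatest fixpoint, start Z0 = {s0, s1, s4}, keep only states in Sat with every successor in Z. Z1 = {s0}; fixed.
Sat(AG p) = {s0}
Sat(¬b → (AG p)) = {s0, s1, s6}
EF (¬b → (AG p)): least fixpoint, start Z0 = {s0, s1, s6}, add states with some successor in Z. Z1 = {s0, s1, s4, s6}; fixed.
Sat(EF (¬b → (AG p))) = {s0, s1, s4, s6}
Sat(EX (EF (¬b → (AG p)))) = {s : some successor in {s0, s1, s4, s6}} = {s0, s4, s6}
s1 ∉ Sat(EX (EF (¬b → (AG p)))) = {s0, s4, s6}, so the formula does not hold at s1.

No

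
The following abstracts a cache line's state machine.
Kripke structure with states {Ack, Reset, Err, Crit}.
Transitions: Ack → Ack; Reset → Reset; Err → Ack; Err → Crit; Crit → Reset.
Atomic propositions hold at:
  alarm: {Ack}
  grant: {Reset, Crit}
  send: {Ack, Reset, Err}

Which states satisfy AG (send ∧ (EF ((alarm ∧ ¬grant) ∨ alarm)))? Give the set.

{Ack}

Sat(¬grant) = {Ack, Err}
Sat(alarm ∧ ¬grant) = {Ack}
Sat((alarm ∧ ¬grant) ∨ alarm) = {Ack}
EF ((alarm ∧ ¬grant) ∨ alarm): least fixpoint, start Z0 = {Ack}, add states with some successor in Z. Z1 = {Ack, Err}; fixed.
Sat(EF ((alarm ∧ ¬grant) ∨ alarm)) = {Ack, Err}
Sat(send ∧ (EF ((alarm ∧ ¬grant) ∨ alarm))) = {Ack, Err}
AG (send ∧ (EF ((alarm ∧ ¬grant) ∨ alarm))): greatest fixpoint, start Z0 = {Ack, Err}, keep only states in Sat with every successor in Z. Z1 = {Ack}; fixed.
Sat(AG (send ∧ (EF ((alarm ∧ ¬grant) ∨ alarm)))) = {Ack}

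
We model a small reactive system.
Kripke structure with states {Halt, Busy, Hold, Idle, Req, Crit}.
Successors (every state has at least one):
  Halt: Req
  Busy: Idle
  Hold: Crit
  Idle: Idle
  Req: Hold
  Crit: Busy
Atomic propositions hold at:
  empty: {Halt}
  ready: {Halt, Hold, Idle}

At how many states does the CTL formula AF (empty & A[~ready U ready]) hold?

Sat(~ready) = {Busy, Req, Crit}
A[~ready U ready]: least fixpoint, start Z0 = Sat(ready) = {Halt, Hold, Idle}, add states in Sat(~ready) with every successor in Z. Z1 = {Halt, Busy, Hold, Idle, Req}; Z2 = {Halt, Busy, Hold, Idle, Req, Crit}; fixed.
Sat(A[~ready U ready]) = {Halt, Busy, Hold, Idle, Req, Crit}
Sat(empty & A[~ready U ready]) = {Halt}
AF (empty & A[~ready U ready]): least fixpoint, start Z0 = {Halt}, add states with every successor in Z. Already a fixed point.
Sat(AF (empty & A[~ready U ready])) = {Halt}
|Sat(AF (empty & A[~ready U ready]))| = |{Halt}| = 1.

1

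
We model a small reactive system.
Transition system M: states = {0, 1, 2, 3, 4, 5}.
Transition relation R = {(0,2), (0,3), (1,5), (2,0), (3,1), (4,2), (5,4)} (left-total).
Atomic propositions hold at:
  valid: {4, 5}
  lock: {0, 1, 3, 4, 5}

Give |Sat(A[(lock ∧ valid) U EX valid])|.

Sat(lock ∧ valid) = {4, 5}
Sat(EX valid) = {s : some successor in {4, 5}} = {1, 5}
A[(lock ∧ valid) U EX valid]: least fixpoint, start Z0 = Sat(EX valid) = {1, 5}, add states in Sat(lock ∧ valid) with every successor in Z. Already a fixed point.
Sat(A[(lock ∧ valid) U EX valid]) = {1, 5}
|Sat(A[(lock ∧ valid) U EX valid])| = |{1, 5}| = 2.

2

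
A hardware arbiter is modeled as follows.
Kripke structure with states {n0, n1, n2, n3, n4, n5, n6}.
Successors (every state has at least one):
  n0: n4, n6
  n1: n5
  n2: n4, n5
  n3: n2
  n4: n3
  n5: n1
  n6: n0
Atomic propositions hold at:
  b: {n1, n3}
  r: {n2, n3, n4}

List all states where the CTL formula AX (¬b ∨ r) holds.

{n0, n1, n2, n3, n4, n6}

Sat(¬b) = {n0, n2, n4, n5, n6}
Sat(¬b ∨ r) = {n0, n2, n3, n4, n5, n6}
Sat(AX (¬b ∨ r)) = {s : every successor in {n0, n2, n3, n4, n5, n6}} = {n0, n1, n2, n3, n4, n6}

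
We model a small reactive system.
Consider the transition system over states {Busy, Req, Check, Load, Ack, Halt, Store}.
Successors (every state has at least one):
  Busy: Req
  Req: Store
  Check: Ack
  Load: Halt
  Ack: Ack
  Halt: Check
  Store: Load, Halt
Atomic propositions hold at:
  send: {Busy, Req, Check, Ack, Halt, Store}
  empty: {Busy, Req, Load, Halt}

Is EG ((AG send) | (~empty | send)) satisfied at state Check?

AG send: greatest fixpoint, start Z0 = {Busy, Req, Check, Ack, Halt, Store}, keep only states in Sat with every successor in Z. Z1 = {Busy, Req, Check, Ack, Halt}; Z2 = {Busy, Check, Ack, Halt}; Z3 = {Check, Ack, Halt}; fixed.
Sat(AG send) = {Check, Ack, Halt}
Sat(~empty) = {Check, Ack, Store}
Sat(~empty | send) = {Busy, Req, Check, Ack, Halt, Store}
Sat((AG send) | (~empty | send)) = {Busy, Req, Check, Ack, Halt, Store}
EG ((AG send) | (~empty | send)): greatest fixpoint, start Z0 = {Busy, Req, Check, Ack, Halt, Store}, keep only states in Sat with some successor in Z. Already a fixed point.
Sat(EG ((AG send) | (~empty | send))) = {Busy, Req, Check, Ack, Halt, Store}
Check ∈ Sat(EG ((AG send) | (~empty | send))) = {Busy, Req, Check, Ack, Halt, Store}, so the formula holds at Check.

Yes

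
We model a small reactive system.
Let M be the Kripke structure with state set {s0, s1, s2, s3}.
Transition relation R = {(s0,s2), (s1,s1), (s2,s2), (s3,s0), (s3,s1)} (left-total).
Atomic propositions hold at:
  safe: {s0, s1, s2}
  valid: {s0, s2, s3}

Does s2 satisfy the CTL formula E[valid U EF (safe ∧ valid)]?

Yes

Sat(safe ∧ valid) = {s0, s2}
EF (safe ∧ valid): least fixpoint, start Z0 = {s0, s2}, add states with some successor in Z. Z1 = {s0, s2, s3}; fixed.
Sat(EF (safe ∧ valid)) = {s0, s2, s3}
E[valid U EF (safe ∧ valid)]: least fixpoint, start Z0 = Sat(EF (safe ∧ valid)) = {s0, s2, s3}, add states in Sat(valid) with some successor in Z. Already a fixed point.
Sat(E[valid U EF (safe ∧ valid)]) = {s0, s2, s3}
s2 ∈ Sat(E[valid U EF (safe ∧ valid)]) = {s0, s2, s3}, so the formula holds at s2.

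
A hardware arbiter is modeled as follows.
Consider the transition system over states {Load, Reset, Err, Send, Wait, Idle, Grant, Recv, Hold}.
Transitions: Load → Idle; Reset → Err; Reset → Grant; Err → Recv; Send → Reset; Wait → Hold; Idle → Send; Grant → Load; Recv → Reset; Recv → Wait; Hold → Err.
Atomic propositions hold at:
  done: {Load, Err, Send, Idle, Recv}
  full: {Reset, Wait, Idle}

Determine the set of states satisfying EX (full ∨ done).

{Load, Reset, Err, Send, Idle, Grant, Recv, Hold}

Sat(full ∨ done) = {Load, Reset, Err, Send, Wait, Idle, Recv}
Sat(EX (full ∨ done)) = {s : some successor in {Load, Reset, Err, Send, Wait, Idle, Recv}} = {Load, Reset, Err, Send, Idle, Grant, Recv, Hold}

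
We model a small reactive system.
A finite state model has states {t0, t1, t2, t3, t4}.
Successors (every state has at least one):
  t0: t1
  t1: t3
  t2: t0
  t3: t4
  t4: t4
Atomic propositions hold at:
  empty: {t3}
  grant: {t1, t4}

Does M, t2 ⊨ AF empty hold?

Yes

AF empty: least fixpoint, start Z0 = {t3}, add states with every successor in Z. Z1 = {t1, t3}; Z2 = {t0, t1, t3}; Z3 = {t0, t1, t2, t3}; fixed.
Sat(AF empty) = {t0, t1, t2, t3}
t2 ∈ Sat(AF empty) = {t0, t1, t2, t3}, so the formula holds at t2.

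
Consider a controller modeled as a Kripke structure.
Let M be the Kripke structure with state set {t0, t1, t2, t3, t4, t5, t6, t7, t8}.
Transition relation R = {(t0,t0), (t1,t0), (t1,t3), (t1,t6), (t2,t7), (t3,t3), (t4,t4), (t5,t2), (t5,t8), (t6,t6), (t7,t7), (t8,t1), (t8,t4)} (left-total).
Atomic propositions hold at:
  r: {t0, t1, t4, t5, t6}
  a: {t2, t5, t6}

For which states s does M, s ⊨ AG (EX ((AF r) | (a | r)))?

AF r: least fixpoint, start Z0 = {t0, t1, t4, t5, t6}, add states with every successor in Z. Z1 = {t0, t1, t4, t5, t6, t8}; fixed.
Sat(AF r) = {t0, t1, t4, t5, t6, t8}
Sat(a | r) = {t0, t1, t2, t4, t5, t6}
Sat((AF r) | (a | r)) = {t0, t1, t2, t4, t5, t6, t8}
Sat(EX ((AF r) | (a | r))) = {s : some successor in {t0, t1, t2, t4, t5, t6, t8}} = {t0, t1, t4, t5, t6, t8}
AG (EX ((AF r) | (a | r))): greatest fixpoint, start Z0 = {t0, t1, t4, t5, t6, t8}, keep only states in Sat with every successor in Z. Z1 = {t0, t4, t6, t8}; Z2 = {t0, t4, t6}; fixed.
Sat(AG (EX ((AF r) | (a | r)))) = {t0, t4, t6}

{t0, t4, t6}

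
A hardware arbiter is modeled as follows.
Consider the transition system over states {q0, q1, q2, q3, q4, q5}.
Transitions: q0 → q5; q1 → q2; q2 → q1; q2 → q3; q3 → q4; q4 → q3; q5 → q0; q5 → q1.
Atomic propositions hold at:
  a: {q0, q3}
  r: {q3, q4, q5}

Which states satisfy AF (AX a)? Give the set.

{q3, q4}

Sat(AX a) = {s : every successor in {q0, q3}} = {q4}
AF (AX a): least fixpoint, start Z0 = {q4}, add states with every successor in Z. Z1 = {q3, q4}; fixed.
Sat(AF (AX a)) = {q3, q4}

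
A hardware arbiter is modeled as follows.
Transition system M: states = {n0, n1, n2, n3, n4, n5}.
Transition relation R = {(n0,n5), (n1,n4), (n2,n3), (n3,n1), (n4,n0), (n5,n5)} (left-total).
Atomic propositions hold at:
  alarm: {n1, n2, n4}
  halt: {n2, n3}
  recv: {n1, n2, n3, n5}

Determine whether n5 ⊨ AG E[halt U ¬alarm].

Yes

Sat(¬alarm) = {n0, n3, n5}
E[halt U ¬alarm]: least fixpoint, start Z0 = Sat(¬alarm) = {n0, n3, n5}, add states in Sat(halt) with some successor in Z. Z1 = {n0, n2, n3, n5}; fixed.
Sat(E[halt U ¬alarm]) = {n0, n2, n3, n5}
AG E[halt U ¬alarm]: greatest fixpoint, start Z0 = {n0, n2, n3, n5}, keep only states in Sat with every successor in Z. Z1 = {n0, n2, n5}; Z2 = {n0, n5}; fixed.
Sat(AG E[halt U ¬alarm]) = {n0, n5}
n5 ∈ Sat(AG E[halt U ¬alarm]) = {n0, n5}, so the formula holds at n5.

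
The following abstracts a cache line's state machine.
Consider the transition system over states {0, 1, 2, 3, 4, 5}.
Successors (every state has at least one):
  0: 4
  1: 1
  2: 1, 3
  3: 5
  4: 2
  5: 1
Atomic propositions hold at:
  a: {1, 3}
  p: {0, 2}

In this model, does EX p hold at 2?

Sat(EX p) = {s : some successor in {0, 2}} = {4}
2 ∉ Sat(EX p) = {4}, so the formula does not hold at 2.

No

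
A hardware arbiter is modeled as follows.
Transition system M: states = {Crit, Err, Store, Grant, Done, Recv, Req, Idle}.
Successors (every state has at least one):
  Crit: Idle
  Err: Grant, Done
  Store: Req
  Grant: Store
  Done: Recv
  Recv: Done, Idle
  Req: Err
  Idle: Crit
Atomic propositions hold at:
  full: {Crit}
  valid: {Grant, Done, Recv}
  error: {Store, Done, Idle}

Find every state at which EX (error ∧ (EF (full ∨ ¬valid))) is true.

{Crit, Err, Grant, Recv}

Sat(¬valid) = {Crit, Err, Store, Req, Idle}
Sat(full ∨ ¬valid) = {Crit, Err, Store, Req, Idle}
EF (full ∨ ¬valid): least fixpoint, start Z0 = {Crit, Err, Store, Req, Idle}, add states with some successor in Z. Z1 = {Crit, Err, Store, Grant, Recv, Req, Idle}; Z2 = {Crit, Err, Store, Grant, Done, Recv, Req, Idle}; fixed.
Sat(EF (full ∨ ¬valid)) = {Crit, Err, Store, Grant, Done, Recv, Req, Idle}
Sat(error ∧ (EF (full ∨ ¬valid))) = {Store, Done, Idle}
Sat(EX (error ∧ (EF (full ∨ ¬valid)))) = {s : some successor in {Store, Done, Idle}} = {Crit, Err, Grant, Recv}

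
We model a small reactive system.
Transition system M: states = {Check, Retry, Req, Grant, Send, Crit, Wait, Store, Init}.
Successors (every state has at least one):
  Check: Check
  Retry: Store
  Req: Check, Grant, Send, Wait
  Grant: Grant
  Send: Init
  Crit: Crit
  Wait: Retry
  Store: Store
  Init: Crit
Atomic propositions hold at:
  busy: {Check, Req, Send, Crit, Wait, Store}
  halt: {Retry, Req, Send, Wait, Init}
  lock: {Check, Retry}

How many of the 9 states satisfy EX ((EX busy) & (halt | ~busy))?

Sat(EX busy) = {s : some successor in {Check, Req, Send, Crit, Wait, Store}} = {Check, Retry, Req, Crit, Store, Init}
Sat(~busy) = {Retry, Grant, Init}
Sat(halt | ~busy) = {Retry, Req, Grant, Send, Wait, Init}
Sat((EX busy) & (halt | ~busy)) = {Retry, Req, Init}
Sat(EX ((EX busy) & (halt | ~busy))) = {s : some successor in {Retry, Req, Init}} = {Send, Wait}
|Sat(EX ((EX busy) & (halt | ~busy)))| = |{Send, Wait}| = 2.

2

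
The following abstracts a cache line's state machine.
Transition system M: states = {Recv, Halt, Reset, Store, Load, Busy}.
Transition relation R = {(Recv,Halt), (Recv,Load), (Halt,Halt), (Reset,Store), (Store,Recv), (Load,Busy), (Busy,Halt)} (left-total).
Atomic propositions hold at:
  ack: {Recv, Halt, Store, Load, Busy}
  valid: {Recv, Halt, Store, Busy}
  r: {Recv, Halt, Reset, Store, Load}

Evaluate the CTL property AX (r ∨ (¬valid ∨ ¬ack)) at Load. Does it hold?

No

Sat(¬valid) = {Reset, Load}
Sat(¬ack) = {Reset}
Sat(¬valid ∨ ¬ack) = {Reset, Load}
Sat(r ∨ (¬valid ∨ ¬ack)) = {Recv, Halt, Reset, Store, Load}
Sat(AX (r ∨ (¬valid ∨ ¬ack))) = {s : every successor in {Recv, Halt, Reset, Store, Load}} = {Recv, Halt, Reset, Store, Busy}
Load ∉ Sat(AX (r ∨ (¬valid ∨ ¬ack))) = {Recv, Halt, Reset, Store, Busy}, so the formula does not hold at Load.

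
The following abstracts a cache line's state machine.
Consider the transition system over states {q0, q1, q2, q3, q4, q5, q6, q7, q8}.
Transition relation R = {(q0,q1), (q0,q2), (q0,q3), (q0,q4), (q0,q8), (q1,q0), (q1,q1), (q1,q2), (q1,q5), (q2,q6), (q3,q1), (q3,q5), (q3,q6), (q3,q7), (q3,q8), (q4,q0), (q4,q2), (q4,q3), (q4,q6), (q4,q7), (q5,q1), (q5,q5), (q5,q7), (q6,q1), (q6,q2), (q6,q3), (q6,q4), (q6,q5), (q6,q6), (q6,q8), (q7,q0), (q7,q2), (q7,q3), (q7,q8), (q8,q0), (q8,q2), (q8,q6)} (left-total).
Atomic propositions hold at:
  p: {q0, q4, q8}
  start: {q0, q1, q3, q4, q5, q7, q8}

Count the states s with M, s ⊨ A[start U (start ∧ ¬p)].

Sat(¬p) = {q1, q2, q3, q5, q6, q7}
Sat(start ∧ ¬p) = {q1, q3, q5, q7}
A[start U (start ∧ ¬p)]: least fixpoint, start Z0 = Sat((start ∧ ¬p)) = {q1, q3, q5, q7}, add states in Sat(start) with every successor in Z. Already a fixed point.
Sat(A[start U (start ∧ ¬p)]) = {q1, q3, q5, q7}
|Sat(A[start U (start ∧ ¬p)])| = |{q1, q3, q5, q7}| = 4.

4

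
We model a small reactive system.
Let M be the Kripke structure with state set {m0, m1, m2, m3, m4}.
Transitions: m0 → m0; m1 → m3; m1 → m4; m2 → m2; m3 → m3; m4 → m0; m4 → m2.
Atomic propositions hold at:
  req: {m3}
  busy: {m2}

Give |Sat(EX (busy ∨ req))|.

Sat(busy ∨ req) = {m2, m3}
Sat(EX (busy ∨ req)) = {s : some successor in {m2, m3}} = {m1, m2, m3, m4}
|Sat(EX (busy ∨ req))| = |{m1, m2, m3, m4}| = 4.

4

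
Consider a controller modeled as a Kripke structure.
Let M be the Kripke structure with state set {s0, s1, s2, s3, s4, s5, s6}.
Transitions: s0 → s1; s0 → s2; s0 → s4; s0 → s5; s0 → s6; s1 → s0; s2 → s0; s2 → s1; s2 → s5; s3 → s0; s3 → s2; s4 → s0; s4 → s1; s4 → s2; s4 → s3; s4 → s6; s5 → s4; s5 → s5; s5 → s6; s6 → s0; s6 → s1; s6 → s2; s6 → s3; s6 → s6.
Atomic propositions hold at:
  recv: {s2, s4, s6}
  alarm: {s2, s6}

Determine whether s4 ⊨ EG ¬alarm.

Yes

Sat(¬alarm) = {s0, s1, s3, s4, s5}
EG ¬alarm: greatest fixpoint, start Z0 = {s0, s1, s3, s4, s5}, keep only states in Sat with some successor in Z. Already a fixed point.
Sat(EG ¬alarm) = {s0, s1, s3, s4, s5}
s4 ∈ Sat(EG ¬alarm) = {s0, s1, s3, s4, s5}, so the formula holds at s4.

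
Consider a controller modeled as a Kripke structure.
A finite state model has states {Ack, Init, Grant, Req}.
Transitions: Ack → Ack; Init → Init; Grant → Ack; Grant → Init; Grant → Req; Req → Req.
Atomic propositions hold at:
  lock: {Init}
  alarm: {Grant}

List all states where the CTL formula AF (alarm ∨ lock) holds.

Sat(alarm ∨ lock) = {Init, Grant}
AF (alarm ∨ lock): least fixpoint, start Z0 = {Init, Grant}, add states with every successor in Z. Already a fixed point.
Sat(AF (alarm ∨ lock)) = {Init, Grant}

{Init, Grant}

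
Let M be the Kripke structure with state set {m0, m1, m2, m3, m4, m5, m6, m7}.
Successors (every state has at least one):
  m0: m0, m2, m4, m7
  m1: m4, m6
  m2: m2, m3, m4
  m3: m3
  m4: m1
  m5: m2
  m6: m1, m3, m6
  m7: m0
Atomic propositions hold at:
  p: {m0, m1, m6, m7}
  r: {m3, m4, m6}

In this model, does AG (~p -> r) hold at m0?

Sat(~p) = {m2, m3, m4, m5}
Sat(~p -> r) = {m0, m1, m3, m4, m6, m7}
AG (~p -> r): greatest fixpoint, start Z0 = {m0, m1, m3, m4, m6, m7}, keep only states in Sat with every successor in Z. Z1 = {m1, m3, m4, m6, m7}; Z2 = {m1, m3, m4, m6}; fixed.
Sat(AG (~p -> r)) = {m1, m3, m4, m6}
m0 ∉ Sat(AG (~p -> r)) = {m1, m3, m4, m6}, so the formula does not hold at m0.

No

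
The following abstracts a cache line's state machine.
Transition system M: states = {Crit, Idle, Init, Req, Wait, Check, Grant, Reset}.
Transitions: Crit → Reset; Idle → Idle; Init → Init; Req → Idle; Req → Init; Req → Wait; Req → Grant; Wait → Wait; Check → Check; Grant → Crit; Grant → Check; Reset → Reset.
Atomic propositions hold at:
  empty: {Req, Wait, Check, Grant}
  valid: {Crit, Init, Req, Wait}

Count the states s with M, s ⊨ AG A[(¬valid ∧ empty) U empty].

Sat(¬valid) = {Idle, Check, Grant, Reset}
Sat(¬valid ∧ empty) = {Check, Grant}
A[(¬valid ∧ empty) U empty]: least fixpoint, start Z0 = Sat(empty) = {Req, Wait, Check, Grant}, add states in Sat(¬valid ∧ empty) with every successor in Z. Already a fixed point.
Sat(A[(¬valid ∧ empty) U empty]) = {Req, Wait, Check, Grant}
AG A[(¬valid ∧ empty) U empty]: greatest fixpoint, start Z0 = {Req, Wait, Check, Grant}, keep only states in Sat with every successor in Z. Z1 = {Wait, Check}; fixed.
Sat(AG A[(¬valid ∧ empty) U empty]) = {Wait, Check}
|Sat(AG A[(¬valid ∧ empty) U empty])| = |{Wait, Check}| = 2.

2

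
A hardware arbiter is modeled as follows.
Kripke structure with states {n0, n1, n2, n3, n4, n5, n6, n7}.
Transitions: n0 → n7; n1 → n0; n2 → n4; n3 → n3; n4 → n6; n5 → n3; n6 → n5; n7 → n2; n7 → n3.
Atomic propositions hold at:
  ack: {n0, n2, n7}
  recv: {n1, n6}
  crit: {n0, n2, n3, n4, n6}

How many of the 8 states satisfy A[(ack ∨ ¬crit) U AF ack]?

4

Sat(¬crit) = {n1, n5, n7}
Sat(ack ∨ ¬crit) = {n0, n1, n2, n5, n7}
AF ack: least fixpoint, start Z0 = {n0, n2, n7}, add states with every successor in Z. Z1 = {n0, n1, n2, n7}; fixed.
Sat(AF ack) = {n0, n1, n2, n7}
A[(ack ∨ ¬crit) U AF ack]: least fixpoint, start Z0 = Sat(AF ack) = {n0, n1, n2, n7}, add states in Sat(ack ∨ ¬crit) with every successor in Z. Already a fixed point.
Sat(A[(ack ∨ ¬crit) U AF ack]) = {n0, n1, n2, n7}
|Sat(A[(ack ∨ ¬crit) U AF ack])| = |{n0, n1, n2, n7}| = 4.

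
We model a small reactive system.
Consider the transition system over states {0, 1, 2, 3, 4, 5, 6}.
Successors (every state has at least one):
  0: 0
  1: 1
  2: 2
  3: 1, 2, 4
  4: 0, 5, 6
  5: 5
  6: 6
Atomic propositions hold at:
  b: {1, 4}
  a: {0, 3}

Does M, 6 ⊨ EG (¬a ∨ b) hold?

Sat(¬a) = {1, 2, 4, 5, 6}
Sat(¬a ∨ b) = {1, 2, 4, 5, 6}
EG (¬a ∨ b): greatest fixpoint, start Z0 = {1, 2, 4, 5, 6}, keep only states in Sat with some successor in Z. Already a fixed point.
Sat(EG (¬a ∨ b)) = {1, 2, 4, 5, 6}
6 ∈ Sat(EG (¬a ∨ b)) = {1, 2, 4, 5, 6}, so the formula holds at 6.

Yes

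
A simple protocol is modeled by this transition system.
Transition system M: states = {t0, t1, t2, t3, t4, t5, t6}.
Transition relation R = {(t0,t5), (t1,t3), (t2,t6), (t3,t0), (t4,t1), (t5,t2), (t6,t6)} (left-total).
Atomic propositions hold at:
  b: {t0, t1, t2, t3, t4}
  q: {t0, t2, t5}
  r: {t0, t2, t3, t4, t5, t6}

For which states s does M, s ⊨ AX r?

{t0, t1, t2, t3, t5, t6}

Sat(AX r) = {s : every successor in {t0, t2, t3, t4, t5, t6}} = {t0, t1, t2, t3, t5, t6}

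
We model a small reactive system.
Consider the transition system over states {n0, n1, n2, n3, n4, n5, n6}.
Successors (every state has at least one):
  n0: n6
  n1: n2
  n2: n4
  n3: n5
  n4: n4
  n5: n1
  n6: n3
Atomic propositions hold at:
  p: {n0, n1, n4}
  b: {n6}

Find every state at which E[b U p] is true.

{n0, n1, n4}

E[b U p]: least fixpoint, start Z0 = Sat(p) = {n0, n1, n4}, add states in Sat(b) with some successor in Z. Already a fixed point.
Sat(E[b U p]) = {n0, n1, n4}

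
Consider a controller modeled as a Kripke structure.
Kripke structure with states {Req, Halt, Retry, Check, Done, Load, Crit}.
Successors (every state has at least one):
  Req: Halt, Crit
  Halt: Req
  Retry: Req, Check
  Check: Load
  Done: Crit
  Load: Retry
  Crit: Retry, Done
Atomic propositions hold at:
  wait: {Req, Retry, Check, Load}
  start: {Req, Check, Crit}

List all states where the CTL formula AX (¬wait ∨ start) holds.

{Req, Halt, Retry, Done}

Sat(¬wait) = {Halt, Done, Crit}
Sat(¬wait ∨ start) = {Req, Halt, Check, Done, Crit}
Sat(AX (¬wait ∨ start)) = {s : every successor in {Req, Halt, Check, Done, Crit}} = {Req, Halt, Retry, Done}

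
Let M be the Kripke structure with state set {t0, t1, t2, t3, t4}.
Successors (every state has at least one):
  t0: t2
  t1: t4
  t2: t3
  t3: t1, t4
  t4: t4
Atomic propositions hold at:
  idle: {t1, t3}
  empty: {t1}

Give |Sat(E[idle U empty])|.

E[idle U empty]: least fixpoint, start Z0 = Sat(empty) = {t1}, add states in Sat(idle) with some successor in Z. Z1 = {t1, t3}; fixed.
Sat(E[idle U empty]) = {t1, t3}
|Sat(E[idle U empty])| = |{t1, t3}| = 2.

2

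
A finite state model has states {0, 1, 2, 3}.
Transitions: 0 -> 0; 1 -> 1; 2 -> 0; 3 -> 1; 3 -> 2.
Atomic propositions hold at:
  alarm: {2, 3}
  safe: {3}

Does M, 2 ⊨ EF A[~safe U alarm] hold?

Yes

Sat(~safe) = {0, 1, 2}
A[~safe U alarm]: least fixpoint, start Z0 = Sat(alarm) = {2, 3}, add states in Sat(~safe) with every successor in Z. Already a fixed point.
Sat(A[~safe U alarm]) = {2, 3}
EF A[~safe U alarm]: least fixpoint, start Z0 = {2, 3}, add states with some successor in Z. Already a fixed point.
Sat(EF A[~safe U alarm]) = {2, 3}
2 ∈ Sat(EF A[~safe U alarm]) = {2, 3}, so the formula holds at 2.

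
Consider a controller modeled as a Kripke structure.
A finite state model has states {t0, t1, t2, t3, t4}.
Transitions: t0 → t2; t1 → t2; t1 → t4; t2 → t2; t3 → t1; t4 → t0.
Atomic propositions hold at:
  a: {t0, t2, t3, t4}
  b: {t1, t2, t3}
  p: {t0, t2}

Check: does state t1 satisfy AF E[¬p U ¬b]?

Yes

Sat(¬p) = {t1, t3, t4}
Sat(¬b) = {t0, t4}
E[¬p U ¬b]: least fixpoint, start Z0 = Sat(¬b) = {t0, t4}, add states in Sat(¬p) with some successor in Z. Z1 = {t0, t1, t4}; Z2 = {t0, t1, t3, t4}; fixed.
Sat(E[¬p U ¬b]) = {t0, t1, t3, t4}
AF E[¬p U ¬b]: least fixpoint, start Z0 = {t0, t1, t3, t4}, add states with every successor in Z. Already a fixed point.
Sat(AF E[¬p U ¬b]) = {t0, t1, t3, t4}
t1 ∈ Sat(AF E[¬p U ¬b]) = {t0, t1, t3, t4}, so the formula holds at t1.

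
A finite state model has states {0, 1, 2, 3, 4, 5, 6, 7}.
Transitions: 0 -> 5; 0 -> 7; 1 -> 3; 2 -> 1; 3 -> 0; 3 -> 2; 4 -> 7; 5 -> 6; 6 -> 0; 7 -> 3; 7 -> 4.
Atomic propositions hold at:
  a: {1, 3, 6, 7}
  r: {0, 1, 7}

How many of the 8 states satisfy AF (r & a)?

Sat(r & a) = {1, 7}
AF (r & a): least fixpoint, start Z0 = {1, 7}, add states with every successor in Z. Z1 = {1, 2, 4, 7}; fixed.
Sat(AF (r & a)) = {1, 2, 4, 7}
|Sat(AF (r & a))| = |{1, 2, 4, 7}| = 4.

4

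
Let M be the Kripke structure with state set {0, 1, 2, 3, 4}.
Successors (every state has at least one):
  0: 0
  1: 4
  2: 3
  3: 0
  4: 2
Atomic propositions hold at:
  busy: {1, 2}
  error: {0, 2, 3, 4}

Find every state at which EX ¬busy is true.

{0, 1, 2, 3}

Sat(¬busy) = {0, 3, 4}
Sat(EX ¬busy) = {s : some successor in {0, 3, 4}} = {0, 1, 2, 3}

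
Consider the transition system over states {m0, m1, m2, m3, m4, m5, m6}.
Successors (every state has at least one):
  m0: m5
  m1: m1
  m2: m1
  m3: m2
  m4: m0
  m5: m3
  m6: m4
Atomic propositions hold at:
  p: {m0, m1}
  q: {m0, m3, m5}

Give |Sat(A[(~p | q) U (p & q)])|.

Sat(~p) = {m2, m3, m4, m5, m6}
Sat(~p | q) = {m0, m2, m3, m4, m5, m6}
Sat(p & q) = {m0}
A[(~p | q) U (p & q)]: least fixpoint, start Z0 = Sat((p & q)) = {m0}, add states in Sat(~p | q) with every successor in Z. Z1 = {m0, m4}; Z2 = {m0, m4, m6}; fixed.
Sat(A[(~p | q) U (p & q)]) = {m0, m4, m6}
|Sat(A[(~p | q) U (p & q)])| = |{m0, m4, m6}| = 3.

3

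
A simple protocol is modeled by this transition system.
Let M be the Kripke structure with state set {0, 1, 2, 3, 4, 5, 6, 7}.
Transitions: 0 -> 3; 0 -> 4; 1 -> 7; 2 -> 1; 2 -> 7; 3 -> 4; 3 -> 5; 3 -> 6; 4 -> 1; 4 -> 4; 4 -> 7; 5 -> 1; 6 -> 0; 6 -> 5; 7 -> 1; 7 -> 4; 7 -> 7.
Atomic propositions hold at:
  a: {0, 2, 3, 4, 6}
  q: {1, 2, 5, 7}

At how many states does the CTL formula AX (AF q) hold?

3

AF q: least fixpoint, start Z0 = {1, 2, 5, 7}, add states with every successor in Z. Already a fixed point.
Sat(AF q) = {1, 2, 5, 7}
Sat(AX (AF q)) = {s : every successor in {1, 2, 5, 7}} = {1, 2, 5}
|Sat(AX (AF q))| = |{1, 2, 5}| = 3.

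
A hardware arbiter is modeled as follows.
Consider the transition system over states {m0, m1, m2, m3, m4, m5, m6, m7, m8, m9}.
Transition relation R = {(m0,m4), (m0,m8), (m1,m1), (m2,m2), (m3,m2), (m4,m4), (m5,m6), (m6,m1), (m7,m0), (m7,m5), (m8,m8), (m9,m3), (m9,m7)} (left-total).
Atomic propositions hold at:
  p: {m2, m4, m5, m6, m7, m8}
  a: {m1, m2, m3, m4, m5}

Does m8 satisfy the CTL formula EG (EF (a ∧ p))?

Sat(a ∧ p) = {m2, m4, m5}
EF (a ∧ p): least fixpoint, start Z0 = {m2, m4, m5}, add states with some successor in Z. Z1 = {m0, m2, m3, m4, m5, m7}; Z2 = {m0, m2, m3, m4, m5, m7, m9}; fixed.
Sat(EF (a ∧ p)) = {m0, m2, m3, m4, m5, m7, m9}
EG (EF (a ∧ p)): greatest fixpoint, start Z0 = {m0, m2, m3, m4, m5, m7, m9}, keep only states in Sat with some successor in Z. Z1 = {m0, m2, m3, m4, m7, m9}; fixed.
Sat(EG (EF (a ∧ p))) = {m0, m2, m3, m4, m7, m9}
m8 ∉ Sat(EG (EF (a ∧ p))) = {m0, m2, m3, m4, m7, m9}, so the formula does not hold at m8.

No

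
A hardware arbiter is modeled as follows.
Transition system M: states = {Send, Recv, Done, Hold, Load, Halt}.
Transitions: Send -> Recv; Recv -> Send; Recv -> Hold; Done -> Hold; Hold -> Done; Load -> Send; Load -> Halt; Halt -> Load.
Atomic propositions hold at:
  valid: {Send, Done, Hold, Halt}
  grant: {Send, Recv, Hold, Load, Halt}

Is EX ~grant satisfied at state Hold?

Yes

Sat(~grant) = {Done}
Sat(EX ~grant) = {s : some successor in {Done}} = {Hold}
Hold ∈ Sat(EX ~grant) = {Hold}, so the formula holds at Hold.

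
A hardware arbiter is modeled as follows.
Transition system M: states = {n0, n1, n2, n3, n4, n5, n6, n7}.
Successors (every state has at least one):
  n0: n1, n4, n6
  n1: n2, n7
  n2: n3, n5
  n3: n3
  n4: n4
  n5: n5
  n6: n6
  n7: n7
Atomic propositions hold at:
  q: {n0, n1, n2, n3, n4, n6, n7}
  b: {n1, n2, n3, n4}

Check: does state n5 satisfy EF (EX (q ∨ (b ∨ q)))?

Sat(b ∨ q) = {n0, n1, n2, n3, n4, n6, n7}
Sat(q ∨ (b ∨ q)) = {n0, n1, n2, n3, n4, n6, n7}
Sat(EX (q ∨ (b ∨ q))) = {s : some successor in {n0, n1, n2, n3, n4, n6, n7}} = {n0, n1, n2, n3, n4, n6, n7}
EF (EX (q ∨ (b ∨ q))): least fixpoint, start Z0 = {n0, n1, n2, n3, n4, n6, n7}, add states with some successor in Z. Already a fixed point.
Sat(EF (EX (q ∨ (b ∨ q)))) = {n0, n1, n2, n3, n4, n6, n7}
n5 ∉ Sat(EF (EX (q ∨ (b ∨ q)))) = {n0, n1, n2, n3, n4, n6, n7}, so the formula does not hold at n5.

No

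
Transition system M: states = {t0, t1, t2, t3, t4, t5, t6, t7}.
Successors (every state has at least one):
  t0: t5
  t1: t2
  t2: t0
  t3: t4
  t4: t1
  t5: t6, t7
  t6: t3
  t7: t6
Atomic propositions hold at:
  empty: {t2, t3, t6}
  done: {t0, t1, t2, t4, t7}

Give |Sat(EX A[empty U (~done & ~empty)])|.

Sat(~done) = {t3, t5, t6}
Sat(~empty) = {t0, t1, t4, t5, t7}
Sat(~done & ~empty) = {t5}
A[empty U (~done & ~empty)]: least fixpoint, start Z0 = Sat((~done & ~empty)) = {t5}, add states in Sat(empty) with every successor in Z. Already a fixed point.
Sat(A[empty U (~done & ~empty)]) = {t5}
Sat(EX A[empty U (~done & ~empty)]) = {s : some successor in {t5}} = {t0}
|Sat(EX A[empty U (~done & ~empty)])| = |{t0}| = 1.

1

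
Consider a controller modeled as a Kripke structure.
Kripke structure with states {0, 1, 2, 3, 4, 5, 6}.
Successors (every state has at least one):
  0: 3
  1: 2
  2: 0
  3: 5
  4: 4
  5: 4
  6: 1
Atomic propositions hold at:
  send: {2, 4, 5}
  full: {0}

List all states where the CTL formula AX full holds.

Sat(AX full) = {s : every successor in {0}} = {2}

{2}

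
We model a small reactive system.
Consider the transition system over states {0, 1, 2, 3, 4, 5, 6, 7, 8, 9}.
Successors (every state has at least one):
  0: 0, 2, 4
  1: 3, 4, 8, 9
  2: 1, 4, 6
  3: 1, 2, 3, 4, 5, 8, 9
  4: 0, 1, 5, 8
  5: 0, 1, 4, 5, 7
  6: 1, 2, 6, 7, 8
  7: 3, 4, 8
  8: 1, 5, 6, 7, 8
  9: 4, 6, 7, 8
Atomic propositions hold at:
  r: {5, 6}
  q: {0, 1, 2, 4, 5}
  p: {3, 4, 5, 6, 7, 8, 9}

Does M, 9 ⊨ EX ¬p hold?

No

Sat(¬p) = {0, 1, 2}
Sat(EX ¬p) = {s : some successor in {0, 1, 2}} = {0, 2, 3, 4, 5, 6, 8}
9 ∉ Sat(EX ¬p) = {0, 2, 3, 4, 5, 6, 8}, so the formula does not hold at 9.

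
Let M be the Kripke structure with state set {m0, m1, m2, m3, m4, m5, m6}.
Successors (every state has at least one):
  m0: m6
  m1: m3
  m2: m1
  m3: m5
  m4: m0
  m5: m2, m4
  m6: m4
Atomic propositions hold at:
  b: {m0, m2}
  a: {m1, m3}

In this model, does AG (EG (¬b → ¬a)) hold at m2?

Sat(¬b) = {m1, m3, m4, m5, m6}
Sat(¬a) = {m0, m2, m4, m5, m6}
Sat(¬b → ¬a) = {m0, m2, m4, m5, m6}
EG (¬b → ¬a): greatest fixpoint, start Z0 = {m0, m2, m4, m5, m6}, keep only states in Sat with some successor in Z. Z1 = {m0, m4, m5, m6}; fixed.
Sat(EG (¬b → ¬a)) = {m0, m4, m5, m6}
AG (EG (¬b → ¬a)): greatest fixpoint, start Z0 = {m0, m4, m5, m6}, keep only states in Sat with every successor in Z. Z1 = {m0, m4, m6}; fixed.
Sat(AG (EG (¬b → ¬a))) = {m0, m4, m6}
m2 ∉ Sat(AG (EG (¬b → ¬a))) = {m0, m4, m6}, so the formula does not hold at m2.

No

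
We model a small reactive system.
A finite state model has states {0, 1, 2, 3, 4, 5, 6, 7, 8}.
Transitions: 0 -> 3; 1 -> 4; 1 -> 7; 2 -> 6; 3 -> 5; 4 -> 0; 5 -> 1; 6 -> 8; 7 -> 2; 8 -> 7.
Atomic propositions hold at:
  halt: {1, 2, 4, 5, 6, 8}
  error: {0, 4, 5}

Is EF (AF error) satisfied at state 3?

AF error: least fixpoint, start Z0 = {0, 4, 5}, add states with every successor in Z. Z1 = {0, 3, 4, 5}; fixed.
Sat(AF error) = {0, 3, 4, 5}
EF (AF error): least fixpoint, start Z0 = {0, 3, 4, 5}, add states with some successor in Z. Z1 = {0, 1, 3, 4, 5}; fixed.
Sat(EF (AF error)) = {0, 1, 3, 4, 5}
3 ∈ Sat(EF (AF error)) = {0, 1, 3, 4, 5}, so the formula holds at 3.

Yes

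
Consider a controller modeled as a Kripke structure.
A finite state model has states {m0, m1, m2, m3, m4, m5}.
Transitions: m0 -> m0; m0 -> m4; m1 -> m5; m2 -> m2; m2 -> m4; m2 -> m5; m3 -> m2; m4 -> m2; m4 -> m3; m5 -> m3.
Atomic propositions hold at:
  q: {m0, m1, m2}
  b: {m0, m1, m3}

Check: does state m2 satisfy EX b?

Sat(EX b) = {s : some successor in {m0, m1, m3}} = {m0, m4, m5}
m2 ∉ Sat(EX b) = {m0, m4, m5}, so the formula does not hold at m2.

No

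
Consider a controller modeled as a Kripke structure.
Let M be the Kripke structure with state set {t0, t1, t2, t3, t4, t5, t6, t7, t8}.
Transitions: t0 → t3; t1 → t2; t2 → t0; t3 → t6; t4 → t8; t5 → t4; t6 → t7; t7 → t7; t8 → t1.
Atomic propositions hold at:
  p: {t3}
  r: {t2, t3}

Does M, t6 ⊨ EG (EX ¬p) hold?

Sat(¬p) = {t0, t1, t2, t4, t5, t6, t7, t8}
Sat(EX ¬p) = {s : some successor in {t0, t1, t2, t4, t5, t6, t7, t8}} = {t1, t2, t3, t4, t5, t6, t7, t8}
EG (EX ¬p): greatest fixpoint, start Z0 = {t1, t2, t3, t4, t5, t6, t7, t8}, keep only states in Sat with some successor in Z. Z1 = {t1, t3, t4, t5, t6, t7, t8}; Z2 = {t3, t4, t5, t6, t7, t8}; Z3 = {t3, t4, t5, t6, t7}; Z4 = {t3, t5, t6, t7}; Z5 = {t3, t6, t7}; fixed.
Sat(EG (EX ¬p)) = {t3, t6, t7}
t6 ∈ Sat(EG (EX ¬p)) = {t3, t6, t7}, so the formula holds at t6.

Yes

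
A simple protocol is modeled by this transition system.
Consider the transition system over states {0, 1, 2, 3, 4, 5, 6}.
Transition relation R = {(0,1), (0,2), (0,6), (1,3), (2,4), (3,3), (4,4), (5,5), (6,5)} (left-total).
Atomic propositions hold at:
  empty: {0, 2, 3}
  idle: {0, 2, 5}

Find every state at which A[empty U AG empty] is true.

AG empty: greatest fixpoint, start Z0 = {0, 2, 3}, keep only states in Sat with every successor in Z. Z1 = {3}; fixed.
Sat(AG empty) = {3}
A[empty U AG empty]: least fixpoint, start Z0 = Sat(AG empty) = {3}, add states in Sat(empty) with every successor in Z. Already a fixed point.
Sat(A[empty U AG empty]) = {3}

{3}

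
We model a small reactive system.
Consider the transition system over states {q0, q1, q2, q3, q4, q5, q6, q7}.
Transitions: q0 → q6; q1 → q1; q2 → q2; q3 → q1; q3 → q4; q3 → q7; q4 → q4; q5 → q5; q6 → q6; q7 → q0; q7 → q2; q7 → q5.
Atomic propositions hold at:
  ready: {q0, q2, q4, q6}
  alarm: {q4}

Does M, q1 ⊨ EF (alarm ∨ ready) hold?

No

Sat(alarm ∨ ready) = {q0, q2, q4, q6}
EF (alarm ∨ ready): least fixpoint, start Z0 = {q0, q2, q4, q6}, add states with some successor in Z. Z1 = {q0, q2, q3, q4, q6, q7}; fixed.
Sat(EF (alarm ∨ ready)) = {q0, q2, q3, q4, q6, q7}
q1 ∉ Sat(EF (alarm ∨ ready)) = {q0, q2, q3, q4, q6, q7}, so the formula does not hold at q1.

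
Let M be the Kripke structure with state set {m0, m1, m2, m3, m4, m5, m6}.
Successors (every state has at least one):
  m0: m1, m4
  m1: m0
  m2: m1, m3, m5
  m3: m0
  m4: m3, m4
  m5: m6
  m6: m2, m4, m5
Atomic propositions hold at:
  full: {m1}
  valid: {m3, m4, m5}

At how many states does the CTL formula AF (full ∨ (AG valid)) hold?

AG valid: greatest fixpoint, start Z0 = {m3, m4, m5}, keep only states in Sat with every successor in Z. Z1 = {m4}; Z2 = ∅; fixed.
Sat(AG valid) = ∅
Sat(full ∨ (AG valid)) = {m1}
AF (full ∨ (AG valid)): least fixpoint, start Z0 = {m1}, add states with every successor in Z. Already a fixed point.
Sat(AF (full ∨ (AG valid))) = {m1}
|Sat(AF (full ∨ (AG valid)))| = |{m1}| = 1.

1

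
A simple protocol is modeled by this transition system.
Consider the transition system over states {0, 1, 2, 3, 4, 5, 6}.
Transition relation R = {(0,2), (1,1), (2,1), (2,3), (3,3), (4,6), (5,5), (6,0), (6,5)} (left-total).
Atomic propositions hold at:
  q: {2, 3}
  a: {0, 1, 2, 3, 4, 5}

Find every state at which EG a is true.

{0, 1, 2, 3, 5}

EG a: greatest fixpoint, start Z0 = {0, 1, 2, 3, 4, 5}, keep only states in Sat with some successor in Z. Z1 = {0, 1, 2, 3, 5}; fixed.
Sat(EG a) = {0, 1, 2, 3, 5}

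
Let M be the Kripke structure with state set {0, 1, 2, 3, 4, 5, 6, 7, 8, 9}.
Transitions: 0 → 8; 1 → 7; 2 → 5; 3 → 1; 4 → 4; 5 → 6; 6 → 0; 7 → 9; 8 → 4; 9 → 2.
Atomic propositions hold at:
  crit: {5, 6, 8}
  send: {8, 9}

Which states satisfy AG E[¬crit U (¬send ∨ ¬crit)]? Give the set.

Sat(¬crit) = {0, 1, 2, 3, 4, 7, 9}
Sat(¬send) = {0, 1, 2, 3, 4, 5, 6, 7}
Sat(¬send ∨ ¬crit) = {0, 1, 2, 3, 4, 5, 6, 7, 9}
E[¬crit U (¬send ∨ ¬crit)]: least fixpoint, start Z0 = Sat((¬send ∨ ¬crit)) = {0, 1, 2, 3, 4, 5, 6, 7, 9}, add states in Sat(¬crit) with some successor in Z. Already a fixed point.
Sat(E[¬crit U (¬send ∨ ¬crit)]) = {0, 1, 2, 3, 4, 5, 6, 7, 9}
AG E[¬crit U (¬send ∨ ¬crit)]: greatest fixpoint, start Z0 = {0, 1, 2, 3, 4, 5, 6, 7, 9}, keep only states in Sat with every successor in Z. Z1 = {1, 2, 3, 4, 5, 6, 7, 9}; Z2 = {1, 2, 3, 4, 5, 7, 9}; Z3 = {1, 2, 3, 4, 7, 9}; Z4 = {1, 3, 4, 7, 9}; Z5 = {1, 3, 4, 7}; Z6 = {1, 3, 4}; Z7 = {3, 4}; Z8 = {4}; fixed.
Sat(AG E[¬crit U (¬send ∨ ¬crit)]) = {4}

{4}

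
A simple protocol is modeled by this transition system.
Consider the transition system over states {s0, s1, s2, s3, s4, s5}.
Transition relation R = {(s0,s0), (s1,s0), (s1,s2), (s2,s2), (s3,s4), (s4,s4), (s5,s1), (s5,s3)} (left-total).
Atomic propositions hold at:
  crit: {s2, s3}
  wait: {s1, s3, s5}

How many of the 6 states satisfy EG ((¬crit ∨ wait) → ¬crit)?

Sat(¬crit) = {s0, s1, s4, s5}
Sat(¬crit ∨ wait) = {s0, s1, s3, s4, s5}
Sat((¬crit ∨ wait) → ¬crit) = {s0, s1, s2, s4, s5}
EG ((¬crit ∨ wait) → ¬crit): greatest fixpoint, start Z0 = {s0, s1, s2, s4, s5}, keep only states in Sat with some successor in Z. Already a fixed point.
Sat(EG ((¬crit ∨ wait) → ¬crit)) = {s0, s1, s2, s4, s5}
|Sat(EG ((¬crit ∨ wait) → ¬crit))| = |{s0, s1, s2, s4, s5}| = 5.

5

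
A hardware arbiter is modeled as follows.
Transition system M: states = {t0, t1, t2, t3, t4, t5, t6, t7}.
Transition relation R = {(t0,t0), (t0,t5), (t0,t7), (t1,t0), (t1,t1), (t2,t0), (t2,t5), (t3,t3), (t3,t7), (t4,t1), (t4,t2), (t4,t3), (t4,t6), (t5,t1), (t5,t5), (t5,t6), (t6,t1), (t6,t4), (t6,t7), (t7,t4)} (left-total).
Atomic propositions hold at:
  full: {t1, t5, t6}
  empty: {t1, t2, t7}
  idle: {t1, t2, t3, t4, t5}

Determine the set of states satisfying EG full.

EG full: greatest fixpoint, start Z0 = {t1, t5, t6}, keep only states in Sat with some successor in Z. Already a fixed point.
Sat(EG full) = {t1, t5, t6}

{t1, t5, t6}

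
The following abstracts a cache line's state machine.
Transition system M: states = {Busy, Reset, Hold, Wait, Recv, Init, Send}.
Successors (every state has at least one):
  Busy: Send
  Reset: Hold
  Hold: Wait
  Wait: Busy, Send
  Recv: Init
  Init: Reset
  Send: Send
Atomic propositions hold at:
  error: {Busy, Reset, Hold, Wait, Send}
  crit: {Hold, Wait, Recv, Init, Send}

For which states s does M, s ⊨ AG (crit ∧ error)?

Sat(crit ∧ error) = {Hold, Wait, Send}
AG (crit ∧ error): greatest fixpoint, start Z0 = {Hold, Wait, Send}, keep only states in Sat with every successor in Z. Z1 = {Hold, Send}; Z2 = {Send}; fixed.
Sat(AG (crit ∧ error)) = {Send}

{Send}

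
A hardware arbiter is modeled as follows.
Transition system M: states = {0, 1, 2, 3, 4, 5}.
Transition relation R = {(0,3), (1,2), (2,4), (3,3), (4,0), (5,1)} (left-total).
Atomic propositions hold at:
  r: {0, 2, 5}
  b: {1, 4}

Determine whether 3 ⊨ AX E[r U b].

E[r U b]: least fixpoint, start Z0 = Sat(b) = {1, 4}, add states in Sat(r) with some successor in Z. Z1 = {1, 2, 4, 5}; fixed.
Sat(E[r U b]) = {1, 2, 4, 5}
Sat(AX E[r U b]) = {s : every successor in {1, 2, 4, 5}} = {1, 2, 5}
3 ∉ Sat(AX E[r U b]) = {1, 2, 5}, so the formula does not hold at 3.

No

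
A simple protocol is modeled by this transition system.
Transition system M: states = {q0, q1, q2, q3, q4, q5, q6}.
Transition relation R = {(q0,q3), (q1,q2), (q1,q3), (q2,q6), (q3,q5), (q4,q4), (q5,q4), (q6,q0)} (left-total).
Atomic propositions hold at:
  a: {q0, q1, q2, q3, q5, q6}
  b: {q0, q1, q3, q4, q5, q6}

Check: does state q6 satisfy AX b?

Yes

Sat(AX b) = {s : every successor in {q0, q1, q3, q4, q5, q6}} = {q0, q2, q3, q4, q5, q6}
q6 ∈ Sat(AX b) = {q0, q2, q3, q4, q5, q6}, so the formula holds at q6.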